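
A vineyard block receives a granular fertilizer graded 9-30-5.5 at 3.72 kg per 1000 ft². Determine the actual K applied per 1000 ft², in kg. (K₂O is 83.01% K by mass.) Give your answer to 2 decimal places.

0.17 kg K per thousand sq ft

K₂O per 1000 ft² = 3.72 × 5.5% = 0.2046 kg.
Elemental K = 0.2046 × 0.8301 = 0.169838 kg per 1000 ft².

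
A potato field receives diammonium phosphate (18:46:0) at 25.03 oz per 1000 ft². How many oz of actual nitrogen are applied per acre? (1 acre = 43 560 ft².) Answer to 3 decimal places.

196.255 oz N per acre

nitrogen per 1000 ft² = 25.03 × 18% = 4.5054 oz.
Convert to per acre: 4.5054 × 43.56 = 196.2552 oz.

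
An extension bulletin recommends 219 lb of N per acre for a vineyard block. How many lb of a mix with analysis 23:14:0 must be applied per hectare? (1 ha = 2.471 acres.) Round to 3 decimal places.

Product per acre = 219 / 23% = 952.174 lb.
Convert to per hectare: 952.174 × 2.471 = 2352.8217 lb.

2352.822 lb of product per hectare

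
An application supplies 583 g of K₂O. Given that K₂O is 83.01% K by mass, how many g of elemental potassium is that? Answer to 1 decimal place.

483.9 g K

K = 583 × 0.8301 = 483.948 g.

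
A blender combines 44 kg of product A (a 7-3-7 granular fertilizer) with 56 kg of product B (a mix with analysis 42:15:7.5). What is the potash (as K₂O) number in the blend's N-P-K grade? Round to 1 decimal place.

7.3% K₂O

Total mass = 44 + 56 = 100 kg.
K₂O mass = 7%×44 + 7.5%×56 = 7.28 kg.
% K₂O = 7.28 / 100 = 7.28%.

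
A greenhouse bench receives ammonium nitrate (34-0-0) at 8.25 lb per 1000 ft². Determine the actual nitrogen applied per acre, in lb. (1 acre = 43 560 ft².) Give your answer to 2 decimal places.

nitrogen per 1000 ft² = 8.25 × 34% = 2.805 lb.
Convert to per acre: 2.805 × 43.56 = 122.186 lb.

122.19 lb N per acre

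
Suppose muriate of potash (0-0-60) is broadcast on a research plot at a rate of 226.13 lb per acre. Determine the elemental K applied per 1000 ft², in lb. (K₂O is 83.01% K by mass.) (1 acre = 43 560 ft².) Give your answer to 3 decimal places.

2.586 lb K per thousand sq ft

K₂O per acre = 226.13 × 60% = 135.678 lb.
Elemental K = 135.678 × 0.8301 = 112.626 lb per acre.
Convert to per 1000 ft²: 112.626 × 0.0229568 = 2.58554 lb.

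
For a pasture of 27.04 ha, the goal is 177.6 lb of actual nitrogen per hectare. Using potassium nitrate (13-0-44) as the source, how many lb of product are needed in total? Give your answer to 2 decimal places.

Product per hectare = 177.6 / 13% = 1366.15 lb.
Total product = 1366.15 × 27.04 = 36940.8 lb.

36940.80 lb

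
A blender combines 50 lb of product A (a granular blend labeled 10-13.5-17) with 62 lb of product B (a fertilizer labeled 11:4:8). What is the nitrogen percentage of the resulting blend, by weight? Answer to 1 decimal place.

Total mass = 50 + 62 = 112 lb.
N mass = 10%×50 + 11%×62 = 11.82 lb.
% N = 11.82 / 112 = 10.5536%.

10.6% N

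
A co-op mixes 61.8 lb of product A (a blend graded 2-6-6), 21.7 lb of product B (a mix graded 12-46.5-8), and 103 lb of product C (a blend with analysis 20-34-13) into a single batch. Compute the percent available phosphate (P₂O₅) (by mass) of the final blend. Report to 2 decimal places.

Total mass = 61.8 + 21.7 + 103 = 186.5 lb.
P₂O₅ mass = 6%×61.8 + 46.5%×21.7 + 34%×103 = 48.8185 lb.
% P₂O₅ = 48.8185 / 186.5 = 26.1761%.

26.18% P₂O₅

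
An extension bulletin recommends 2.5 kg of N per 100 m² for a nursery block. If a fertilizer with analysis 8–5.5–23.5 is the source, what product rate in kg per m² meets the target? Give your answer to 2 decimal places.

Product per 100 m² = 2.5 / 8% = 31.25 kg.
Convert to per m²: 31.25 × 0.01 = 0.3125 kg.

0.31 kg of product per sq m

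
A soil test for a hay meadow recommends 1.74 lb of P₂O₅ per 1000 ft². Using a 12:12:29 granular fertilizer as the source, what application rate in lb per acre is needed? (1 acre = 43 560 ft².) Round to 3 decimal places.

631.620 lb of product per acre

Product per 1000 ft² = 1.74 / 12% = 14.5 lb.
Convert to per acre: 14.5 × 43.56 = 631.62 lb.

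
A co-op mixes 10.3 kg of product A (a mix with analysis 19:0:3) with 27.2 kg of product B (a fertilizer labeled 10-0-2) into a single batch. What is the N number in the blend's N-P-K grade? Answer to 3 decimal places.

Total mass = 10.3 + 27.2 = 37.5 kg.
N mass = 19%×10.3 + 10%×27.2 = 4.677 kg.
% N = 4.677 / 37.5 = 12.472%.

12.472% N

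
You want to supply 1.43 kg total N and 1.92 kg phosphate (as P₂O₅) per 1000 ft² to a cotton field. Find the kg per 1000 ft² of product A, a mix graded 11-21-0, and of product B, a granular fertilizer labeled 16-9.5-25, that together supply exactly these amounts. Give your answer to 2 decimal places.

Per-1000 ft² balance (a = product A, b = product B):
N: 0.11·a + 0.16·b = 1.43
P₂O₅: 0.21·a + 0.095·b = 1.92
Eliminate b: (row1) − 0.16/0.095·(row2) → -0.243684·a = -1.80368, so a = 7.40173.
Then b = (1.92 − 0.21·7.40173) / 0.095 = 3.84881.

7.40 kg product A, 3.85 kg product B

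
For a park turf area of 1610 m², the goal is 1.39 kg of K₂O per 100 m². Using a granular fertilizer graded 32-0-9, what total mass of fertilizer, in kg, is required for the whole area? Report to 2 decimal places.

248.66 kg

Product per 100 m² = 1.39 / 9% = 15.4444 kg.
Total product = 15.4444 × 1610 / 100 = 248.656 kg.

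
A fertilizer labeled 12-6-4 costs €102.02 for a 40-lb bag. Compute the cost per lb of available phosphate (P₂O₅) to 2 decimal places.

P₂O₅ in bag = 40 × 6% = 2.4 lb.
Cost per lb P₂O₅ = €102.02 / 2.4 = €42.5083.

€42.51 per lb P₂O₅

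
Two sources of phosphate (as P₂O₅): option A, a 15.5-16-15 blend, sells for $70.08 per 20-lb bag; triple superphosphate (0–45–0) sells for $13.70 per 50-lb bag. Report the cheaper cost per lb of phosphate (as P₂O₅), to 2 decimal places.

$0.61 per lb P₂O₅ (triple superphosphate)

option A: P₂O₅ per bag = 20 × 16% = 3.2 lb; cost = 70.08 / 3.2 = $21.9000/lb P₂O₅.
triple superphosphate: P₂O₅ per bag = 50 × 45% = 22.5 lb; cost = 13.70 / 22.5 = $0.6089/lb P₂O₅.
triple superphosphate is cheaper.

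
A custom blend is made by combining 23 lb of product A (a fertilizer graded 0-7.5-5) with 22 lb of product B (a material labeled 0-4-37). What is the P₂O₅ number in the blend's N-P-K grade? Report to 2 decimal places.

Total mass = 23 + 22 = 45 lb.
P₂O₅ mass = 7.5%×23 + 4%×22 = 2.605 lb.
% P₂O₅ = 2.605 / 45 = 5.78889%.

5.79% P₂O₅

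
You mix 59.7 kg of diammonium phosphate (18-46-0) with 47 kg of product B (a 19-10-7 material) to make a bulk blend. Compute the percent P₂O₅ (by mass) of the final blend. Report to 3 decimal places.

30.142% P₂O₅

Total mass = 59.7 + 47 = 106.7 kg.
P₂O₅ mass = 46%×59.7 + 10%×47 = 32.162 kg.
% P₂O₅ = 32.162 / 106.7 = 30.14246%.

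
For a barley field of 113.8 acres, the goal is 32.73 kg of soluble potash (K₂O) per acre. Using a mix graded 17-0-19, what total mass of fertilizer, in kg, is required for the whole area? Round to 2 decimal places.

19603.55 kg

Product per acre = 32.73 / 19% = 172.263 kg.
Total product = 172.263 × 113.8 = 19603.547 kg.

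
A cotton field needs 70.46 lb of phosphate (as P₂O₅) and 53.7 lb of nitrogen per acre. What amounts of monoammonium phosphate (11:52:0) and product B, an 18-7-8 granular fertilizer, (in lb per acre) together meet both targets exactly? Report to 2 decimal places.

103.89 lb monoammonium phosphate, 234.85 lb product B

With a, b = lb per acre of monoammonium phosphate and product B:
P₂O₅: 0.52·a + 0.07·b = 70.46
N: 0.11·a + 0.18·b = 53.7
Eliminate b: (row1) − 0.07/0.18·(row2) → 0.477222·a = 49.5767, so a = 103.886.
Then b = (53.7 − 0.11·103.886) / 0.18 = 234.847.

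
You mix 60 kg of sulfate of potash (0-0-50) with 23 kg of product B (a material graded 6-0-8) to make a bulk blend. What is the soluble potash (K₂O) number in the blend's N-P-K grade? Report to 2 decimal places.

Total mass = 60 + 23 = 83 kg.
K₂O mass = 50%×60 + 8%×23 = 31.84 kg.
% K₂O = 31.84 / 83 = 38.3614%.

38.36% K₂O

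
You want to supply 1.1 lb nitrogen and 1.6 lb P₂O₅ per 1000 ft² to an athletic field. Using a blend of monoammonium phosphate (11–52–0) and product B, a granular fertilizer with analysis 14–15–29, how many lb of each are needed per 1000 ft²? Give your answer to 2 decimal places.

Per-1000 ft² balance (a = monoammonium phosphate, b = product B):
N: 0.11·a + 0.14·b = 1.1
P₂O₅: 0.52·a + 0.15·b = 1.6
Eliminate a: (row1) − 0.11/0.52·(row2) → 0.108269·b = 0.761538, so b = 7.03375.
Back-substitute: a = (1.1 − 0.14·7.03375) / 0.11 = 1.04796.

1.05 lb monoammonium phosphate, 7.03 lb product B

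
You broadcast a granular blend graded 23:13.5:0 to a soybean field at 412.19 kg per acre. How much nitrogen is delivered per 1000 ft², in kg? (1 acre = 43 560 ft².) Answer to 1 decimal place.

2.2 kg N per thousand sq ft

nitrogen per acre = 412.19 × 23% = 94.8037 kg.
Convert to per 1000 ft²: 94.8037 × 0.0229568 = 2.17639 kg.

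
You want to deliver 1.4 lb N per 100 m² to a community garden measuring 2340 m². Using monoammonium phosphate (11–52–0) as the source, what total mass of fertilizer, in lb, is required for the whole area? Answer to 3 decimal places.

Product per 100 m² = 1.4 / 11% = 12.7273 lb.
Total product = 12.7273 × 2340 / 100 = 297.8182 lb.

297.818 lb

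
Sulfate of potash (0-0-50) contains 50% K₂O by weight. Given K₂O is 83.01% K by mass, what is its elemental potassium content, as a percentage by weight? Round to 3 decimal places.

%K = 50 × 0.8301 = 41.505%.

41.505% K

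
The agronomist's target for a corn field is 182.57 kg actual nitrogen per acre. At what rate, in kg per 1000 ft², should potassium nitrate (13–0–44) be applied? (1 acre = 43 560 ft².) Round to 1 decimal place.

Product per acre = 182.57 / 13% = 1404.38 kg.
Convert to per 1000 ft²: 1404.38 × 0.0229568 = 32.2402 kg.

32.2 kg of product per thousand sq ft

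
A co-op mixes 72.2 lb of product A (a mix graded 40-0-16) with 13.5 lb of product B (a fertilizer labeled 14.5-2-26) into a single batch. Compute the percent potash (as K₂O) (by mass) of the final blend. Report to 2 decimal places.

Total mass = 72.2 + 13.5 = 85.7 lb.
K₂O mass = 16%×72.2 + 26%×13.5 = 15.062 lb.
% K₂O = 15.062 / 85.7 = 17.5753%.

17.58% K₂O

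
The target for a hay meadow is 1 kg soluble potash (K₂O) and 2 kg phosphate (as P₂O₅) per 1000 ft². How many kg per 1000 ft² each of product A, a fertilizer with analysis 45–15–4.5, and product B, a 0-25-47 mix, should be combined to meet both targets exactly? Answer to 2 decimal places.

With a, b = kg per 1000 ft² of product A and product B:
K₂O: 0.045·a + 0.47·b = 1
P₂O₅: 0.15·a + 0.25·b = 2
Eliminate b: (row1) − 0.47/0.25·(row2) → -0.237·a = -2.76, so a = 11.6456.
Then b = (2 − 0.15·11.6456) / 0.25 = 1.01266.

11.65 kg product A, 1.01 kg product B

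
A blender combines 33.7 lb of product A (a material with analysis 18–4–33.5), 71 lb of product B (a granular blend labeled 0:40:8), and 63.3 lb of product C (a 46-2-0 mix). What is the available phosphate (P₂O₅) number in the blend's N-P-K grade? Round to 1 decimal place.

18.5% P₂O₅

Total mass = 33.7 + 71 + 63.3 = 168 lb.
P₂O₅ mass = 4%×33.7 + 40%×71 + 2%×63.3 = 31.014 lb.
% P₂O₅ = 31.014 / 168 = 18.4607%.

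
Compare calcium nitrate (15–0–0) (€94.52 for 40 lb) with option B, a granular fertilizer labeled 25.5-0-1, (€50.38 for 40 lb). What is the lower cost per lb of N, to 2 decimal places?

calcium nitrate: N per bag = 40 × 15% = 6 lb; cost = 94.52 / 6 = €15.7533/lb N.
option B: N per bag = 40 × 25.5% = 10.2 lb; cost = 50.38 / 10.2 = €4.9392/lb N.
option B is cheaper.

€4.94 per lb N (option B)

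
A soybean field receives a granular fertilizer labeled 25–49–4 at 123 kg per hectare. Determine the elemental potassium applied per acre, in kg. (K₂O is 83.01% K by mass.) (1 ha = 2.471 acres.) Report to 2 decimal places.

1.65 kg K per acre

K₂O per hectare = 123 × 4% = 4.92 kg.
Elemental K = 4.92 × 0.8301 = 4.08409 kg per hectare.
Convert to per acre: 4.08409 × 0.404694 = 1.65281 kg.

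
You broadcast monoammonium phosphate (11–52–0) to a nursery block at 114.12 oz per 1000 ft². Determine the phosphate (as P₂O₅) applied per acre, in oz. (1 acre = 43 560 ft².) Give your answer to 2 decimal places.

2584.95 oz P₂O₅ per acre

P₂O₅ per 1000 ft² = 114.12 × 52% = 59.3424 oz.
Convert to per acre: 59.3424 × 43.56 = 2584.9549 oz.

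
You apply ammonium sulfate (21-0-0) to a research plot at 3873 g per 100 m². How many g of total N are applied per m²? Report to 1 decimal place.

nitrogen per 100 m² = 3873 × 21% = 813.33 g.
Convert to per m²: 813.33 × 0.01 = 8.1333 g.

8.1 g N per sq m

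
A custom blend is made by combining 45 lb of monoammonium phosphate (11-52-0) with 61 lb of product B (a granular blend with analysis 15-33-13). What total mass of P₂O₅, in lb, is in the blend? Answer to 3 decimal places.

43.530 lb P₂O₅

P₂O₅ mass = 52%×45 + 33%×61 = 43.53 lb.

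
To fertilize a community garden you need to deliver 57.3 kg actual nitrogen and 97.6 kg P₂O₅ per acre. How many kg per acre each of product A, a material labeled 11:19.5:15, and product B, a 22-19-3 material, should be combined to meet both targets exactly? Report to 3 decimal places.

Let a = kg of product A, b = kg of product B (per acre).
N: 0.11·a + 0.22·b = 57.3
P₂O₅: 0.195·a + 0.19·b = 97.6
Eliminate b: (row1) − 0.22/0.19·(row2) → -0.115789·a = -55.7105, so a = 481.1364.
Then b = (97.6 − 0.195·481.1364) / 0.19 = 19.8864.

481.136 kg product A, 19.886 kg product B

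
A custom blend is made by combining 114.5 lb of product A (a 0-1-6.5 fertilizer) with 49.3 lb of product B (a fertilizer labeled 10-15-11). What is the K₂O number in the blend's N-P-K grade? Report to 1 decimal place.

Total mass = 114.5 + 49.3 = 163.8 lb.
K₂O mass = 6.5%×114.5 + 11%×49.3 = 12.8655 lb.
% K₂O = 12.8655 / 163.8 = 7.8544%.

7.9% K₂O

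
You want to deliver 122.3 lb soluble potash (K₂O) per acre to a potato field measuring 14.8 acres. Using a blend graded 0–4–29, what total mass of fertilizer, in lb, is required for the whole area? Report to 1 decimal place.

Product per acre = 122.3 / 29% = 421.724 lb.
Total product = 421.724 × 14.8 = 6241.52 lb.

6241.5 lb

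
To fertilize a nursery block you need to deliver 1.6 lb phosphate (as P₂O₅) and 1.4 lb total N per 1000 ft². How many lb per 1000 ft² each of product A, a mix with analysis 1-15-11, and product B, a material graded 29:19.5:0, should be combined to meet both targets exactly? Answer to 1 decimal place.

With a, b = lb per 1000 ft² of product A and product B:
P₂O₅: 0.15·a + 0.195·b = 1.6
N: 0.01·a + 0.29·b = 1.4
Eliminate b: (row1) − 0.195/0.29·(row2) → 0.143276·a = 0.658621, so a = 4.59687.
Then b = (1.4 − 0.01·4.59687) / 0.29 = 4.66907.

4.6 lb product A, 4.7 lb product B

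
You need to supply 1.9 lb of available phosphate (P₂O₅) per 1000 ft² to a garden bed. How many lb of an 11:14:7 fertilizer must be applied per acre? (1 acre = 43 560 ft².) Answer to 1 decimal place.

591.2 lb of product per acre

Product per 1000 ft² = 1.9 / 14% = 13.5714 lb.
Convert to per acre: 13.5714 × 43.56 = 591.171 lb.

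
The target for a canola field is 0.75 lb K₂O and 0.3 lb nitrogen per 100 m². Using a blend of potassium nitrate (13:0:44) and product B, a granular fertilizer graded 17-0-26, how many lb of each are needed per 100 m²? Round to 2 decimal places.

Per-100 m² balance (a = potassium nitrate, b = product B):
K₂O: 0.44·a + 0.26·b = 0.75
N: 0.13·a + 0.17·b = 0.3
From row1: a = (0.75 − 0.26·b) / 0.44.
Into row2: 0.13·(0.75 − 0.26·b)/0.44 + 0.17·b = 0.3 → b = 0.841463, a = 1.20732.

1.21 lb potassium nitrate, 0.84 lb product B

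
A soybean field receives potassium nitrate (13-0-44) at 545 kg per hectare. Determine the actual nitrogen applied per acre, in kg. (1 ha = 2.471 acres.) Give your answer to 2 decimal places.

nitrogen per hectare = 545 × 13% = 70.85 kg.
Convert to per acre: 70.85 × 0.404694 = 28.6726 kg.

28.67 kg N per acre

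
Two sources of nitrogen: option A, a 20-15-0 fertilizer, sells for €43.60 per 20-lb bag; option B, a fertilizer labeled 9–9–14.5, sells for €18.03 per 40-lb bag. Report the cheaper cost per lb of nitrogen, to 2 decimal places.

€5.01 per lb N (option B)

option A: N per bag = 20 × 20% = 4 lb; cost = 43.60 / 4 = €10.9000/lb N.
option B: N per bag = 40 × 9% = 3.6 lb; cost = 18.03 / 3.6 = €5.0083/lb N.
option B is cheaper.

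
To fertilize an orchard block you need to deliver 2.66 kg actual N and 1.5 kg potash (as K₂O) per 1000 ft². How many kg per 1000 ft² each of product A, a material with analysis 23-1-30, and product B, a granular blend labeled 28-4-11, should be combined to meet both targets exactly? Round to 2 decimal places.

2.17 kg product A, 7.72 kg product B

Let a = kg of product A, b = kg of product B (per 1000 ft²).
N: 0.23·a + 0.28·b = 2.66
K₂O: 0.3·a + 0.11·b = 1.5
Eliminate a: (row1) − 0.23/0.3·(row2) → 0.195667·b = 1.51, so b = 7.71721.
Back-substitute: a = (2.66 − 0.28·7.71721) / 0.23 = 2.17036.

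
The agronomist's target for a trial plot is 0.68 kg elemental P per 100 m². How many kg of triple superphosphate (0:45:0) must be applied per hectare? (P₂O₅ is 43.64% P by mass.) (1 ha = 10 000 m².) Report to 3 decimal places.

As P₂O₅: 0.68 / 0.4364 = 1.5582 kg per 100 m².
Product per 100 m² = 1.5582 / 45% = 3.46267 kg.
Convert to per hectare: 3.46267 × 100 = 346.2674 kg.

346.267 kg of product per hectare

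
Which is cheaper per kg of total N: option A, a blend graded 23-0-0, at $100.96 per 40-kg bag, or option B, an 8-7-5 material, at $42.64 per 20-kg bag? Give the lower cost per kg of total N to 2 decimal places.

option A: N per bag = 40 × 23% = 9.2 kg; cost = 100.96 / 9.2 = $10.9739/kg N.
option B: N per bag = 20 × 8% = 1.6 kg; cost = 42.64 / 1.6 = $26.6500/kg N.
option A is cheaper.

$10.97 per kg N (option A)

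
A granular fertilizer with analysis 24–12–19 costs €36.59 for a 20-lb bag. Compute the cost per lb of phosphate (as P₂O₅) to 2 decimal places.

€15.25 per lb P₂O₅

P₂O₅ in bag = 20 × 12% = 2.4 lb.
Cost per lb P₂O₅ = €36.59 / 2.4 = €15.2458.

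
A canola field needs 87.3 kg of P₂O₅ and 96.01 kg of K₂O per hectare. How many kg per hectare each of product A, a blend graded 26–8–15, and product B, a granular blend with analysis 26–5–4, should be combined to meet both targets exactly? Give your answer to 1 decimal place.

304.3 kg product A, 1259.1 kg product B

Per-hectare balance (a = product A, b = product B):
P₂O₅: 0.08·a + 0.05·b = 87.3
K₂O: 0.15·a + 0.04·b = 96.01
Solving simultaneously: a = 304.302, b = 1259.12.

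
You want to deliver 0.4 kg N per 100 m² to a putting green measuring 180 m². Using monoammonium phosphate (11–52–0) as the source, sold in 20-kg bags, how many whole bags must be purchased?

Product per 100 m² = 0.4 / 11% = 3.63636 kg.
Total product = 3.63636 × 180 / 100 = 6.54545 kg.
Bags = ⌈6.54545 / 20⌉ = 1.

1 bags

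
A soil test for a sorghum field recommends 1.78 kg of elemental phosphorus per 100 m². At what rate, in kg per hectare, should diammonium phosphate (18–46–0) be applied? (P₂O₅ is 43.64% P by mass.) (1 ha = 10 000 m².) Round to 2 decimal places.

As P₂O₅: 1.78 / 0.4364 = 4.07883 kg per 100 m².
Product per 100 m² = 4.07883 / 46% = 8.86701 kg.
Convert to per hectare: 8.86701 × 100 = 886.701 kg.

886.70 kg of product per hectare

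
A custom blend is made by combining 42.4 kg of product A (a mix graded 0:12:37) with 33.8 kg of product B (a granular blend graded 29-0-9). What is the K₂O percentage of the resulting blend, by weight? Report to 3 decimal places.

24.580% K₂O

Total mass = 42.4 + 33.8 = 76.2 kg.
K₂O mass = 37%×42.4 + 9%×33.8 = 18.73 kg.
% K₂O = 18.73 / 76.2 = 24.5801%.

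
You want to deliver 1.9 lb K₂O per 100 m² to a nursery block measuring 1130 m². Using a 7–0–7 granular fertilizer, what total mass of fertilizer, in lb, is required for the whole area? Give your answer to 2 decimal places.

306.71 lb

Product per 100 m² = 1.9 / 7% = 27.1429 lb.
Total product = 27.1429 × 1130 / 100 = 306.714 lb.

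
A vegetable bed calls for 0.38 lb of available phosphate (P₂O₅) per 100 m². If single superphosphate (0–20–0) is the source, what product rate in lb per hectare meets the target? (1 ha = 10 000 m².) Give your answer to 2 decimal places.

190.00 lb of product per hectare

Product per 100 m² = 0.38 / 20% = 1.9 lb.
Convert to per hectare: 1.9 × 100 = 190 lb.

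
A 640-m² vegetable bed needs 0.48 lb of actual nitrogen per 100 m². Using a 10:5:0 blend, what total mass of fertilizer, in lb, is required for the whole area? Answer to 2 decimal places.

Product per 100 m² = 0.48 / 10% = 4.8 lb.
Total product = 4.8 × 640 / 100 = 30.72 lb.

30.72 lb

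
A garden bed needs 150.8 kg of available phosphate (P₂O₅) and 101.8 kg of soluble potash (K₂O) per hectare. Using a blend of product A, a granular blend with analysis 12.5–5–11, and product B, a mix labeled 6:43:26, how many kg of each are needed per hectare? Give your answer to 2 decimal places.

With a, b = kg per hectare of product A and product B:
P₂O₅: 0.05·a + 0.43·b = 150.8
K₂O: 0.11·a + 0.26·b = 101.8
From row1: a = (150.8 − 0.43·b) / 0.05.
Into row2: 0.11·(150.8 − 0.43·b)/0.05 + 0.26·b = 101.8 → b = 335.219, a = 133.1195.

133.12 kg product A, 335.22 kg product B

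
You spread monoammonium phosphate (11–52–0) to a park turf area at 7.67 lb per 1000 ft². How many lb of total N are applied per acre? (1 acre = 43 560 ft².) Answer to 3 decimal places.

36.752 lb N per acre

nitrogen per 1000 ft² = 7.67 × 11% = 0.8437 lb.
Convert to per acre: 0.8437 × 43.56 = 36.7516 lb.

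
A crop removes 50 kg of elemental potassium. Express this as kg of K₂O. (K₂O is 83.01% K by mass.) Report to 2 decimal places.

60.23 kg K₂O

K₂O = 50 / 0.8301 = 60.2337 kg.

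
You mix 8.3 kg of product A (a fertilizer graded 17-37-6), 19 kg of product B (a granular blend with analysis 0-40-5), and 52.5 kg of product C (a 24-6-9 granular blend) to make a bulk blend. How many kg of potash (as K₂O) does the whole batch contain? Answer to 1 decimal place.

6.2 kg K₂O

K₂O mass = 6%×8.3 + 5%×19 + 9%×52.5 = 6.173 kg.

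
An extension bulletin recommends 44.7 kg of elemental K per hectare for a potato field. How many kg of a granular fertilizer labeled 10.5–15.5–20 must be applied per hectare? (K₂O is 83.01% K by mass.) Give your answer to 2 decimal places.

269.24 kg of product per hectare

As K₂O: 44.7 / 0.8301 = 53.8489 kg per hectare.
Product per hectare = 53.8489 / 20% = 269.2447 kg.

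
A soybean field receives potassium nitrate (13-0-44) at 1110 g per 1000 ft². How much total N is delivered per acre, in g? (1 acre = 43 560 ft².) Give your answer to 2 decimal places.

6285.71 g N per acre

nitrogen per 1000 ft² = 1110 × 13% = 144.3 g.
Convert to per acre: 144.3 × 43.56 = 6285.708 g.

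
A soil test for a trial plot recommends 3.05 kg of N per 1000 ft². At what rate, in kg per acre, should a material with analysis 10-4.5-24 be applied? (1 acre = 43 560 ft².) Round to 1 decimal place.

Product per 1000 ft² = 3.05 / 10% = 30.5 kg.
Convert to per acre: 30.5 × 43.56 = 1328.58 kg.

1328.6 kg of product per acre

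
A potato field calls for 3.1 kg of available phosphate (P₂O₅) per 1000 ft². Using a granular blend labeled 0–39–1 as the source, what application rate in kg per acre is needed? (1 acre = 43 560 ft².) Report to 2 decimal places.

346.25 kg of product per acre

Product per 1000 ft² = 3.1 / 39% = 7.94872 kg.
Convert to per acre: 7.94872 × 43.56 = 346.246 kg.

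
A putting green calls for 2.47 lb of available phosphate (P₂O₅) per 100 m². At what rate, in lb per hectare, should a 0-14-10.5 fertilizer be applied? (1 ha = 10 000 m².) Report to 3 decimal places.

1764.286 lb of product per hectare

Product per 100 m² = 2.47 / 14% = 17.6429 lb.
Convert to per hectare: 17.6429 × 100 = 1764.2857 lb.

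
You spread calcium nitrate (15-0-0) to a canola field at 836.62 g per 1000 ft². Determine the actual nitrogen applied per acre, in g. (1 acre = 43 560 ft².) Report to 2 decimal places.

nitrogen per 1000 ft² = 836.62 × 15% = 125.493 g.
Convert to per acre: 125.493 × 43.56 = 5466.475 g.

5466.48 g N per acre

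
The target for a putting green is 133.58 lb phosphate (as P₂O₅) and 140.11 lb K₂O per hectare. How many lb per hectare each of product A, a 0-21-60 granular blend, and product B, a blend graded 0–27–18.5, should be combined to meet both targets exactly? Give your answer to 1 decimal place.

106.5 lb product A, 411.9 lb product B

Per-hectare balance (a = product A, b = product B):
P₂O₅: 0.21·a + 0.27·b = 133.58
K₂O: 0.6·a + 0.185·b = 140.11
From row1: a = (133.58 − 0.27·b) / 0.21.
Into row2: 0.6·(133.58 − 0.27·b)/0.21 + 0.185·b = 140.11 → b = 411.895, a = 106.516.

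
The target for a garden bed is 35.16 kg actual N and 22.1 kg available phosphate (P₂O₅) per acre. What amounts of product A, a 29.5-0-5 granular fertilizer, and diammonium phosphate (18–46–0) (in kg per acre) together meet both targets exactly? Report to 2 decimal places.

89.87 kg product A, 48.04 kg diammonium phosphate

Let a = kg of product A, b = kg of diammonium phosphate (per acre).
N: 0.295·a + 0.18·b = 35.16
P₂O₅: 0·a + 0.46·b = 22.1
Solving simultaneously: a = 89.8718, b = 48.0435.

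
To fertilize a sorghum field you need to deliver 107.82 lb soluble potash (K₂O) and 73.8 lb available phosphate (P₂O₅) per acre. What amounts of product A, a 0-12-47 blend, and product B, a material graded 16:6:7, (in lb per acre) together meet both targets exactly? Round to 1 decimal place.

With a, b = lb per acre of product A and product B:
K₂O: 0.47·a + 0.07·b = 107.82
P₂O₅: 0.12·a + 0.06·b = 73.8
From row1: a = (107.82 − 0.07·b) / 0.47.
Into row2: 0.12·(107.82 − 0.07·b)/0.47 + 0.06·b = 73.8 → b = 1098.36, a = 65.8182.

65.8 lb product A, 1098.4 lb product B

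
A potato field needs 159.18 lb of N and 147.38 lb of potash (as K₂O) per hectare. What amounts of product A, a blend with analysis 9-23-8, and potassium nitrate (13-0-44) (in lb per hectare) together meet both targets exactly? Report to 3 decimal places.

1742.459 lb product A, 18.144 lb potassium nitrate

Let a = lb of product A, b = lb of potassium nitrate (per hectare).
N: 0.09·a + 0.13·b = 159.18
K₂O: 0.08·a + 0.44·b = 147.38
Eliminate a: (row1) − 0.09/0.08·(row2) → -0.365·b = -6.6225, so b = 18.1438.
Back-substitute: a = (159.18 − 0.13·18.1438) / 0.09 = 1742.4589.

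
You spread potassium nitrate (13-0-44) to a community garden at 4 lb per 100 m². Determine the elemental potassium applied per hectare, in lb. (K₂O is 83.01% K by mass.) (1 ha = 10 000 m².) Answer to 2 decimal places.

146.10 lb K per hectare

K₂O per 100 m² = 4 × 44% = 1.76 lb.
Elemental K = 1.76 × 0.8301 = 1.46098 lb per 100 m².
Convert to per hectare: 1.46098 × 100 = 146.098 lb.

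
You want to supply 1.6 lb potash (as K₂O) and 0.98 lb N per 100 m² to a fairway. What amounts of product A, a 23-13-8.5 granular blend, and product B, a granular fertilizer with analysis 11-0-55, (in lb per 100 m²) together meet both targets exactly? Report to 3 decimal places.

Let a = lb of product A, b = lb of product B (per 100 m²).
K₂O: 0.085·a + 0.55·b = 1.6
N: 0.23·a + 0.11·b = 0.98
Solving simultaneously: a = 3.09859, b = 2.43022.

3.099 lb product A, 2.430 lb product B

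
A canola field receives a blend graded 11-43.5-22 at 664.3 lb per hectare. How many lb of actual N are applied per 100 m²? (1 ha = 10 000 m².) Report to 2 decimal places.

nitrogen per hectare = 664.3 × 11% = 73.073 lb.
Convert to per 100 m²: 73.073 × 0.01 = 0.73073 lb.

0.73 lb N per hundred sq m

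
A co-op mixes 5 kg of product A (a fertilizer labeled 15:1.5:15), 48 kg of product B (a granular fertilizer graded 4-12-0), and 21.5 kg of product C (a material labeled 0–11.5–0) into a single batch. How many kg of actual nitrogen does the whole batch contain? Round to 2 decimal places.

N mass = 15%×5 + 4%×48 + 0%×21.5 = 2.67 kg.

2.67 kg N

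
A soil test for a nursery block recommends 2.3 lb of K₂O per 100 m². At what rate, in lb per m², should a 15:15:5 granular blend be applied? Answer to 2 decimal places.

Product per 100 m² = 2.3 / 5% = 46 lb.
Convert to per m²: 46 × 0.01 = 0.46 lb.

0.46 lb of product per sq m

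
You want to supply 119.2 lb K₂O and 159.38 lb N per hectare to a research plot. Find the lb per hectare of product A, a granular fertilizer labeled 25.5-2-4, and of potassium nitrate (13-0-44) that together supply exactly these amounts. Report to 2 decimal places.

Per-hectare balance (a = product A, b = potassium nitrate):
K₂O: 0.04·a + 0.44·b = 119.2
N: 0.255·a + 0.13·b = 159.38
From row1: a = (119.2 − 0.44·b) / 0.04.
Into row2: 0.255·(119.2 − 0.44·b)/0.04 + 0.13·b = 159.38 → b = 224.493, a = 510.572.

510.57 lb product A, 224.49 lb potassium nitrate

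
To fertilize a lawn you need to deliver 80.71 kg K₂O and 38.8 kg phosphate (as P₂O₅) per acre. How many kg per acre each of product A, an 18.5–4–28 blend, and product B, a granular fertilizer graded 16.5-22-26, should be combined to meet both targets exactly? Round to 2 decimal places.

149.77 kg product A, 149.13 kg product B

With a, b = kg per acre of product A and product B:
K₂O: 0.28·a + 0.26·b = 80.71
P₂O₅: 0.04·a + 0.22·b = 38.8
From row1: a = (80.71 − 0.26·b) / 0.28.
Into row2: 0.04·(80.71 − 0.26·b)/0.28 + 0.22·b = 38.8 → b = 149.133, a = 149.7695.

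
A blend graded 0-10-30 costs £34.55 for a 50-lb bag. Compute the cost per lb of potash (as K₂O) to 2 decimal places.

£2.30 per lb K₂O

K₂O in bag = 50 × 30% = 15 lb.
Cost per lb K₂O = £34.55 / 15 = £2.3033.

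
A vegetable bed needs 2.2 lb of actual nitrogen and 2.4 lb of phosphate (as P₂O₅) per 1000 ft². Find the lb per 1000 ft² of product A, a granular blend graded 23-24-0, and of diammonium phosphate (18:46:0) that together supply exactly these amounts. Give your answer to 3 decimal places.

9.265 lb product A, 0.383 lb diammonium phosphate

Per-1000 ft² balance (a = product A, b = diammonium phosphate):
N: 0.23·a + 0.18·b = 2.2
P₂O₅: 0.24·a + 0.46·b = 2.4
Solving simultaneously: a = 9.26518, b = 0.383387.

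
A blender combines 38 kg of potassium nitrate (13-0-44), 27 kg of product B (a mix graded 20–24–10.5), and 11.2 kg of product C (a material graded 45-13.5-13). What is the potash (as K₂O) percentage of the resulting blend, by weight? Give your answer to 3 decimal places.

27.573% K₂O

Total mass = 38 + 27 + 11.2 = 76.2 kg.
K₂O mass = 44%×38 + 10.5%×27 + 13%×11.2 = 21.011 kg.
% K₂O = 21.011 / 76.2 = 27.57349%.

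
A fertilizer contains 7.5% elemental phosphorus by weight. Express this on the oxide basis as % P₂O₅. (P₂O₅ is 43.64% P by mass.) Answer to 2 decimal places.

%P₂O₅ = 7.5 / 0.4364 = 17.1861%.

17.19% P₂O₅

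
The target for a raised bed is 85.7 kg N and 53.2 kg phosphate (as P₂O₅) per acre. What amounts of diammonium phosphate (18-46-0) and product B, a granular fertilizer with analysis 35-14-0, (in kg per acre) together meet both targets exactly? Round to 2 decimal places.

Let a = kg of diammonium phosphate, b = kg of product B (per acre).
N: 0.18·a + 0.35·b = 85.7
P₂O₅: 0.46·a + 0.14·b = 53.2
From row1: a = (85.7 − 0.35·b) / 0.18.
Into row2: 0.46·(85.7 − 0.35·b)/0.18 + 0.14·b = 53.2 → b = 219.779, a = 48.7629.

48.76 kg diammonium phosphate, 219.78 kg product B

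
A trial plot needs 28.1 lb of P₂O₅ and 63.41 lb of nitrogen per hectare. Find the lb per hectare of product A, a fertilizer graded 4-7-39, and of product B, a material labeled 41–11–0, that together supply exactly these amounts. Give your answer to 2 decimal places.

187.07 lb product A, 136.41 lb product B

Per-hectare balance (a = product A, b = product B):
P₂O₅: 0.07·a + 0.11·b = 28.1
N: 0.04·a + 0.41·b = 63.41
From row1: a = (28.1 − 0.11·b) / 0.07.
Into row2: 0.04·(28.1 − 0.11·b)/0.07 + 0.41·b = 63.41 → b = 136.407, a = 187.074.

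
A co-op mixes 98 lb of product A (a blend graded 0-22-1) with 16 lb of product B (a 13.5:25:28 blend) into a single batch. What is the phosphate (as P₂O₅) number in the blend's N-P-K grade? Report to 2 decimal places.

22.42% P₂O₅

Total mass = 98 + 16 = 114 lb.
P₂O₅ mass = 22%×98 + 25%×16 = 25.56 lb.
% P₂O₅ = 25.56 / 114 = 22.4211%.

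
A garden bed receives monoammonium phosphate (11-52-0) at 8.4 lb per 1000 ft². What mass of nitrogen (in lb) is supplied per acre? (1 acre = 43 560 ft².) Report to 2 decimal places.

nitrogen per 1000 ft² = 8.4 × 11% = 0.924 lb.
Convert to per acre: 0.924 × 43.56 = 40.2494 lb.

40.25 lb N per acre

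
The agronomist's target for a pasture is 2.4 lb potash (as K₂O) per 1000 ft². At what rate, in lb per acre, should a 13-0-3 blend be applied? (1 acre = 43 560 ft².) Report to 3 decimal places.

Product per 1000 ft² = 2.4 / 3% = 80 lb.
Convert to per acre: 80 × 43.56 = 3484.8 lb.

3484.800 lb of product per acre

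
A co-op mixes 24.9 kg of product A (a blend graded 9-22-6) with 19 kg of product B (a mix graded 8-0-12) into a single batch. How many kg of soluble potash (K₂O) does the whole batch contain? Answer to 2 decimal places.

3.77 kg K₂O

K₂O mass = 6%×24.9 + 12%×19 = 3.774 kg.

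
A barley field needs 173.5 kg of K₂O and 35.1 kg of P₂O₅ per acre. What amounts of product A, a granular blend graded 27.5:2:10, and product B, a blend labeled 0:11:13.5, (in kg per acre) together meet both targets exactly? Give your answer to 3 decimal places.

1728.494 kg product A, 4.819 kg product B

Per-acre balance (a = product A, b = product B):
K₂O: 0.1·a + 0.135·b = 173.5
P₂O₅: 0.02·a + 0.11·b = 35.1
Eliminate b: (row1) − 0.135/0.11·(row2) → 0.0754545·a = 130.423, so a = 1728.49398.
Then b = (35.1 − 0.02·1728.49398) / 0.11 = 4.81928.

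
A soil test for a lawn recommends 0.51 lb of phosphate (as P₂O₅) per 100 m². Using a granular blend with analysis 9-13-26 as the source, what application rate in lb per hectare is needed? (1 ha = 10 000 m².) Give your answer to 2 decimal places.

Product per 100 m² = 0.51 / 13% = 3.92308 lb.
Convert to per hectare: 3.92308 × 100 = 392.308 lb.

392.31 lb of product per hectare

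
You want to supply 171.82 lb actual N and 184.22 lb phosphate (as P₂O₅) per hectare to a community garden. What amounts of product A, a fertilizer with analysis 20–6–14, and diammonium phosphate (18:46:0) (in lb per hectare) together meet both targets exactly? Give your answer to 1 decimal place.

Per-hectare balance (a = product A, b = diammonium phosphate):
N: 0.2·a + 0.18·b = 171.82
P₂O₅: 0.06·a + 0.46·b = 184.22
Eliminate b: (row1) − 0.18/0.46·(row2) → 0.176522·a = 99.7339, so a = 564.995.
Then b = (184.22 − 0.06·564.995) / 0.46 = 326.783.

565.0 lb product A, 326.8 lb diammonium phosphate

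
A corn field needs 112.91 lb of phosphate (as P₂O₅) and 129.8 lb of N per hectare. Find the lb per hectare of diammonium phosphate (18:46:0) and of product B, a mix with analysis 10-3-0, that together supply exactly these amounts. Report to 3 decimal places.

Let a = lb of diammonium phosphate, b = lb of product B (per hectare).
P₂O₅: 0.46·a + 0.03·b = 112.91
N: 0.18·a + 0.1·b = 129.8
Eliminate a: (row1) − 0.46/0.18·(row2) → -0.225556·b = -218.801, so b = 970.0542.
Back-substitute: a = (112.91 − 0.03·970.0542) / 0.46 = 182.1921.

182.192 lb diammonium phosphate, 970.054 lb product B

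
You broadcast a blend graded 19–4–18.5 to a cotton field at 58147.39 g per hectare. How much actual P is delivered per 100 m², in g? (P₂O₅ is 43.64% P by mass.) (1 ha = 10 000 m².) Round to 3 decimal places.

10.150 g P per hundred sq m

P₂O₅ per hectare = 58147.39 × 4% = 2325.9 g.
Elemental P = 2325.9 × 0.4364 = 1015.02 g per hectare.
Convert to per 100 m²: 1015.02 × 0.01 = 10.1502 g.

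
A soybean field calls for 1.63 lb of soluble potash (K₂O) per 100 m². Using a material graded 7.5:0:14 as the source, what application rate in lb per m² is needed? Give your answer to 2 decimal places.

Product per 100 m² = 1.63 / 14% = 11.6429 lb.
Convert to per m²: 11.6429 × 0.01 = 0.116429 lb.

0.12 lb of product per sq m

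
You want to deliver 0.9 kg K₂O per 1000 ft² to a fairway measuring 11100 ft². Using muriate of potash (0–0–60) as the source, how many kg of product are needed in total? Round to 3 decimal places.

Product per 1000 ft² = 0.9 / 60% = 1.5 kg.
Total product = 1.5 × 11100 / 1000 = 16.65 kg.

16.650 kg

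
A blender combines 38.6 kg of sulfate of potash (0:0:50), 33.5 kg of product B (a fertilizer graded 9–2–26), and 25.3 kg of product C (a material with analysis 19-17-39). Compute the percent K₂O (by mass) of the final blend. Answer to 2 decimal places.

Total mass = 38.6 + 33.5 + 25.3 = 97.4 kg.
K₂O mass = 50%×38.6 + 26%×33.5 + 39%×25.3 = 37.877 kg.
% K₂O = 37.877 / 97.4 = 38.8881%.

38.89% K₂O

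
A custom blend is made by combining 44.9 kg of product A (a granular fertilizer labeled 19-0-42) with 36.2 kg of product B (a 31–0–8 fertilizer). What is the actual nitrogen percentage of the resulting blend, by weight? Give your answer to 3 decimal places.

Total mass = 44.9 + 36.2 = 81.1 kg.
N mass = 19%×44.9 + 31%×36.2 = 19.753 kg.
% N = 19.753 / 81.1 = 24.3564%.

24.356% N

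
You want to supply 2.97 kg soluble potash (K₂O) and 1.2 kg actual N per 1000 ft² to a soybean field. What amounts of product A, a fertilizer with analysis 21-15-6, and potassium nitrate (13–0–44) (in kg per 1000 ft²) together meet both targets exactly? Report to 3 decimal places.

With a, b = kg per 1000 ft² of product A and potassium nitrate:
K₂O: 0.06·a + 0.44·b = 2.97
N: 0.21·a + 0.13·b = 1.2
Solving simultaneously: a = 1.6773, b = 6.52128.

1.677 kg product A, 6.521 kg potassium nitrate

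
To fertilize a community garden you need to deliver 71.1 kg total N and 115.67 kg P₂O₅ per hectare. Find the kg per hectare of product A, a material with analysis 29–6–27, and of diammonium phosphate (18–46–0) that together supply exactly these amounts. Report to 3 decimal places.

96.945 kg product A, 238.812 kg diammonium phosphate

With a, b = kg per hectare of product A and diammonium phosphate:
N: 0.29·a + 0.18·b = 71.1
P₂O₅: 0.06·a + 0.46·b = 115.67
Eliminate a: (row1) − 0.29/0.06·(row2) → -2.04333·b = -487.972, so b = 238.8116.
Back-substitute: a = (71.1 − 0.18·238.8116) / 0.29 = 96.9445.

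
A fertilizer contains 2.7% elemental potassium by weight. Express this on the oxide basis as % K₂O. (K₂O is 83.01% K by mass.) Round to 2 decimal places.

%K₂O = 2.7 / 0.8301 = 3.25262%.

3.25% K₂O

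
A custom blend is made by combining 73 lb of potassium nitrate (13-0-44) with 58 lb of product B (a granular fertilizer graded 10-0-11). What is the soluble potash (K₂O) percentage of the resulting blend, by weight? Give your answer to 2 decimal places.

29.39% K₂O

Total mass = 73 + 58 = 131 lb.
K₂O mass = 44%×73 + 11%×58 = 38.5 lb.
% K₂O = 38.5 / 131 = 29.3893%.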